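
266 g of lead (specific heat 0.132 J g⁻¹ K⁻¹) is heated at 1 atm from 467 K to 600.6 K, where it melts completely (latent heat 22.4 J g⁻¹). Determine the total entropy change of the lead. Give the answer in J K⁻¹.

Warming step: ΔS₁ = m c ln(T_tr/T_i) = 266 × 0.132 × ln(600.6/467) = 8.834 J/K.
Phase change: ΔS₂ = +mL/T_tr = 266 × 22.4 / 600.6 = 9.921 J/K.
ΔS_total = (8.834) + (9.921) = 18.8 J/K.

ΔS = 18.8 J/K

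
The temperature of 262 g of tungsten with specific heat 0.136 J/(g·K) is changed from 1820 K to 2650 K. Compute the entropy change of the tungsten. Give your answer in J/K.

ΔS = ∫dQ_rev/T = m c ln(T₂/T₁) = 262 × 0.136 × ln(2650/1820) = 13.4 J/K.

ΔS = 13.4 J/K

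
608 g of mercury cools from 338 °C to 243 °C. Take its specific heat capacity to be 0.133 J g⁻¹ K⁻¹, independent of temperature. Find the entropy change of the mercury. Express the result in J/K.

In kelvin: T₁ = 611.15 K, T₂ = 516.15 K. ΔS = ∫dQ_rev/T = m c ln(T₂/T₁) = 608 × 0.133 × ln(516.15/611.15) = -13.7 J/K.

ΔS = -13.7 J/K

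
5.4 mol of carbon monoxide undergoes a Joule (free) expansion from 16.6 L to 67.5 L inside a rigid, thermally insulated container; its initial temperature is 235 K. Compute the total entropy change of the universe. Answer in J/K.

No heat is exchanged and no work is done, so the ideal-gas temperature stays constant.
Entropy is a state function; using a reversible isothermal path, ΔS_gas = nR ln(V₂/V₁) = 5.4 × 8.314 × ln(67.5/16.6) = 63 J/K.
The insulated surroundings exchange no heat, so ΔS_surr = 0 and ΔS_universe = ΔS_gas.

ΔS_universe = 63 J/K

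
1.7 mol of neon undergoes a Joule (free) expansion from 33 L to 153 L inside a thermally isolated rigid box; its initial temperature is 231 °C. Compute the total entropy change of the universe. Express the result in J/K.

ΔS_universe = 21.7 J/K

No heat is exchanged and no work is done, so the ideal-gas temperature stays constant.
Entropy is a state function; using a reversible isothermal path, ΔS_gas = nR ln(V₂/V₁) = 1.7 × 8.314 × ln(153/33) = 21.7 J/K.
The insulated surroundings exchange no heat, so ΔS_surr = 0 and ΔS_universe = ΔS_gas.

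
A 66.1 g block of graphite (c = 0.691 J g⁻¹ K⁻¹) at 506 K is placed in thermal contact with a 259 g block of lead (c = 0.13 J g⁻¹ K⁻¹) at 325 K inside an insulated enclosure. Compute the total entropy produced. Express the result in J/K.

ΔS_total = 1.84 J/K

Energy balance: T_f = (m₁c₁T₁ + m₂c₂T₂)/(m₁c₁ + m₂c₂) = 429.19 K.
ΔS₁ = m₁c₁ ln(T_f/T₁) = 45.6751 × ln(429.19/506) = -7.52 J/K.
ΔS₂ = m₂c₂ ln(T_f/T₂) = 33.67 × ln(429.19/325) = 9.363 J/K.
ΔS_total = -7.52 + 9.363 = 1.84 J/K.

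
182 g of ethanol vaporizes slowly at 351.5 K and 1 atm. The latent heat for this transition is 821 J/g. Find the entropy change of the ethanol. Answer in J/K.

ΔS = 425 J/K

Heat absorbed by the substance: Q = mL = 182 × 821 = 149422 J.
At constant T, ΔS = Q_rev/T = 149422 / 351.5 = 425 J/K.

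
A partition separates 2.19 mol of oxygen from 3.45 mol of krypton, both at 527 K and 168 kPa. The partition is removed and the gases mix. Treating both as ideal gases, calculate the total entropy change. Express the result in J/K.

Mole fractions: x_A = 2.19/5.64 = 0.388, x_B = 0.612.
ΔS_mix = −R(n_A ln x_A + n_B ln x_B) = −8.314 × (2.19 ln 0.388 + 3.45 ln 0.612) = 31.3 J/K.

ΔS_mix = 31.3 J/K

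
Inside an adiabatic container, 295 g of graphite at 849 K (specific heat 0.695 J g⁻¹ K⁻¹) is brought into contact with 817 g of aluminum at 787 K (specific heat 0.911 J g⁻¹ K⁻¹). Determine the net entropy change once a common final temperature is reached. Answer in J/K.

Energy balance: T_f = (m₁c₁T₁ + m₂c₂T₂)/(m₁c₁ + m₂c₂) = 800.39 K.
ΔS₁ = m₁c₁ ln(T_f/T₁) = 205.025 × ln(800.39/849) = -12.088 J/K.
ΔS₂ = m₂c₂ ln(T_f/T₂) = 744.287 × ln(800.39/787) = 12.557 J/K.
ΔS_total = -12.088 + 12.557 = 0.469 J/K.

ΔS_total = 0.469 J/K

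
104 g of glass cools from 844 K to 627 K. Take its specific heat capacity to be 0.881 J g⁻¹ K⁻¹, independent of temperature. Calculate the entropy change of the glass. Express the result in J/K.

ΔS = -27.2 J/K

ΔS = ∫dQ_rev/T = m c ln(T₂/T₁) = 104 × 0.881 × ln(627/844) = -27.2 J/K.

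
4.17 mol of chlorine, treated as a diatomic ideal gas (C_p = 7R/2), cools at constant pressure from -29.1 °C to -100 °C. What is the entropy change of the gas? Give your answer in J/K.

ΔS = -41.6 J/K

In kelvin: T₁ = 244.05 K, T₂ = 173.15 K. At constant pressure, ΔS = nC_p ln(T₂/T₁) with C_p = 7R/2 = 29.1 J mol⁻¹ K⁻¹.
ΔS = 4.17 × 29.1 × ln(173.15/244.05) = -41.6 J/K.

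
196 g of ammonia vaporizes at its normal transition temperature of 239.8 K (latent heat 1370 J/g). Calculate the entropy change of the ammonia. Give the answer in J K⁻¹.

Heat absorbed by the substance: Q = mL = 196 × 1370 = 268520 J.
At constant T, ΔS = Q_rev/T = 268520 / 239.8 = 1120 J/K.

ΔS = 1120 J/K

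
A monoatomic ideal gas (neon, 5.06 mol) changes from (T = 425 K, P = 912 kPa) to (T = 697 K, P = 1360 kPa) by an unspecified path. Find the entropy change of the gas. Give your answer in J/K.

ΔS = 35.2 J/K

ΔS = nC_p ln(T₂/T₁) − nR ln(P₂/P₁), with C_p = 5R/2 = 20.79 J mol⁻¹ K⁻¹ for a monoatomic ideal gas.
ΔS = 5.06 × [20.79 × ln(697/425) − 8.314 × ln(1360/912)] = 35.2 J/K.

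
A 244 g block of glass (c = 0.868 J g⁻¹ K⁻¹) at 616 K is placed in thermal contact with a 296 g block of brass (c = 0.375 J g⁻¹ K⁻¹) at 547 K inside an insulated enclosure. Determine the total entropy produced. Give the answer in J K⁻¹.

Energy balance: T_f = (m₁c₁T₁ + m₂c₂T₂)/(m₁c₁ + m₂c₂) = 592.27 K.
ΔS₁ = m₁c₁ ln(T_f/T₁) = 211.792 × ln(592.27/616) = -8.3192 J/K.
ΔS₂ = m₂c₂ ln(T_f/T₂) = 111 × ln(592.27/547) = 8.8265 J/K.
ΔS_total = -8.3192 + 8.8265 = 0.507 J/K.

ΔS_total = 0.507 J/K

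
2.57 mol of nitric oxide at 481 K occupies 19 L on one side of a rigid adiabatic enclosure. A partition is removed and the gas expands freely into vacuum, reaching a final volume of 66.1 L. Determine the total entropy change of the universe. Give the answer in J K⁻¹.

ΔS_universe = 26.6 J/K

For an ideal gas in free expansion Q = 0 and W = 0, so T is unchanged.
Entropy is a state function; using a reversible isothermal path, ΔS_gas = nR ln(V₂/V₁) = 2.57 × 8.314 × ln(66.1/19) = 26.6 J/K.
The insulated surroundings exchange no heat, so ΔS_surr = 0 and ΔS_universe = ΔS_gas.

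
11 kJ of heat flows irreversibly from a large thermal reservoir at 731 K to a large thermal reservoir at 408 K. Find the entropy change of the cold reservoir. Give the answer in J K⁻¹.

The cold reservoir gains heat Q, so ΔS_cold = +Q/T_C = 11000/408 = 27 J/K.

ΔS_cold = 27 J/K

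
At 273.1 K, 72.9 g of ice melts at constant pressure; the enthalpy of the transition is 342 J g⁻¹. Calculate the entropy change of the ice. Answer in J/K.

Heat absorbed by the substance: Q = mL = 72.9 × 342 = 24931.8 J.
At constant T, ΔS = Q_rev/T = 24931.8 / 273.1 = 91.3 J/K.

ΔS = 91.3 J/K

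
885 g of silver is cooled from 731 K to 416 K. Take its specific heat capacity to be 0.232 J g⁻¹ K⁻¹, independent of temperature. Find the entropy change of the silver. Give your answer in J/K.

ΔS = ∫dQ_rev/T = m c ln(T₂/T₁) = 885 × 0.232 × ln(416/731) = -116 J/K.

ΔS = -116 J/K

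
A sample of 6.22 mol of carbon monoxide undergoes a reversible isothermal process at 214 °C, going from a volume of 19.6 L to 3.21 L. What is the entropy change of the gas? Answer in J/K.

ΔS_gas = -93.6 J/K

For an isothermal ideal gas ΔS_gas = nR ln(V₂/V₁) = 6.22 × 8.314 × ln(3.21/19.6) = -93.6 J/K.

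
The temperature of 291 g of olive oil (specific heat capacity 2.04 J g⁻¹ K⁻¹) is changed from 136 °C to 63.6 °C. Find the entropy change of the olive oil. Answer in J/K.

In kelvin: T₁ = 409.15 K, T₂ = 336.75 K. ΔS = ∫dQ_rev/T = m c ln(T₂/T₁) = 291 × 2.04 × ln(336.75/409.15) = -116 J/K.

ΔS = -116 J/K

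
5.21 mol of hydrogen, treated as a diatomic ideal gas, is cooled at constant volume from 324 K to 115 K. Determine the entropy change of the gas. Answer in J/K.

ΔS = -112 J/K

At constant volume, ΔS = nC_V ln(T₂/T₁) with C_V = 5R/2 = 20.79 J mol⁻¹ K⁻¹.
ΔS = 5.21 × 20.79 × ln(115/324) = -112 J/K.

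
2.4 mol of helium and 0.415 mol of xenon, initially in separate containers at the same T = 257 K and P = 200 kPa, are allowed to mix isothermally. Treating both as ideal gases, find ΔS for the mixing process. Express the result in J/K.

Mole fractions: x_A = 2.4/2.81 = 0.853, x_B = 0.147.
ΔS_mix = −R(n_A ln x_A + n_B ln x_B) = −8.314 × (2.4 ln 0.853 + 0.415 ln 0.147) = 9.79 J/K.

ΔS_mix = 9.79 J/K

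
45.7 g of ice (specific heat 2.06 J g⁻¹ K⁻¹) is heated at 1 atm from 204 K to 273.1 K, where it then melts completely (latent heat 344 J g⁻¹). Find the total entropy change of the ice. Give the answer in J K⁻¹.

Warming step: ΔS₁ = m c ln(T_tr/T_i) = 45.7 × 2.06 × ln(273.1/204) = 27.46 J/K.
Phase change: ΔS₂ = +mL/T_tr = 45.7 × 344 / 273.1 = 57.56 J/K.
ΔS_total = (27.46) + (57.56) = 85 J/K.

ΔS = 85 J/K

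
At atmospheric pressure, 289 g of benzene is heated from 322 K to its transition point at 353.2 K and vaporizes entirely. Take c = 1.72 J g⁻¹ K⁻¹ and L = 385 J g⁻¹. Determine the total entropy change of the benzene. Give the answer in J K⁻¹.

Warming step: ΔS₁ = m c ln(T_tr/T_i) = 289 × 1.72 × ln(353.2/322) = 45.97 J/K.
Phase change: ΔS₂ = +mL/T_tr = 289 × 385 / 353.2 = 315 J/K.
ΔS_total = (45.97) + (315) = 361 J/K.

ΔS = 361 J/K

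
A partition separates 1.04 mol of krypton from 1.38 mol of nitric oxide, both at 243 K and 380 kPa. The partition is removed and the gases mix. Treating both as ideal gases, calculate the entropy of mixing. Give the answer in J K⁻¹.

Mole fractions: x_A = 1.04/2.42 = 0.43, x_B = 0.57.
ΔS_mix = −R(n_A ln x_A + n_B ln x_B) = −8.314 × (1.04 ln 0.43 + 1.38 ln 0.57) = 13.7 J/K.

ΔS_mix = 13.7 J/K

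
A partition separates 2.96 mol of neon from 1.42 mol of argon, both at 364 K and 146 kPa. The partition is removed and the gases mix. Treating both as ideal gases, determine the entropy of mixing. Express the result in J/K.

ΔS_mix = 22.9 J/K

Mole fractions: x_A = 2.96/4.38 = 0.676, x_B = 0.324.
ΔS_mix = −R(n_A ln x_A + n_B ln x_B) = −8.314 × (2.96 ln 0.676 + 1.42 ln 0.324) = 22.9 J/K.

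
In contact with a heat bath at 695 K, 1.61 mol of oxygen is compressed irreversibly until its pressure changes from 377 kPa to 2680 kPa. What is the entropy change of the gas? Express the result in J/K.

ΔS_gas = -26.3 J/K

Entropy is a state function, so ΔS_gas depends only on the end states.
For an isothermal ideal gas ΔS_gas = nR ln(P₁/P₂) = 1.61 × 8.314 × ln(377/2680) = -26.3 J/K.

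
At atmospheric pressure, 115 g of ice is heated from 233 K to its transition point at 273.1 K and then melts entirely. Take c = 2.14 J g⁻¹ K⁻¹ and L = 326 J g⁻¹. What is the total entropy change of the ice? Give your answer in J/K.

ΔS = 176 J/K

Warming step: ΔS₁ = m c ln(T_tr/T_i) = 115 × 2.14 × ln(273.1/233) = 39.08 J/K.
Phase change: ΔS₂ = +mL/T_tr = 115 × 326 / 273.1 = 137.3 J/K.
ΔS_total = (39.08) + (137.3) = 176 J/K.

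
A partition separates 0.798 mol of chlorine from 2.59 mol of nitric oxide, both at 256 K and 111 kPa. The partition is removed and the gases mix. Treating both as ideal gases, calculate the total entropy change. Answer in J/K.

Mole fractions: x_A = 0.798/3.39 = 0.236, x_B = 0.764.
ΔS_mix = −R(n_A ln x_A + n_B ln x_B) = −8.314 × (0.798 ln 0.236 + 2.59 ln 0.764) = 15.4 J/K.

ΔS_mix = 15.4 J/K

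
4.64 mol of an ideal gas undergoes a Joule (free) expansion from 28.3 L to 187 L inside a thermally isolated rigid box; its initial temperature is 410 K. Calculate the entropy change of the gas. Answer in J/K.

For an ideal gas in free expansion Q = 0 and W = 0, so T is unchanged.
Entropy is a state function; using a reversible isothermal path, ΔS_gas = nR ln(V₂/V₁) = 4.64 × 8.314 × ln(187/28.3) = 72.8 J/K.

ΔS_gas = 72.8 J/K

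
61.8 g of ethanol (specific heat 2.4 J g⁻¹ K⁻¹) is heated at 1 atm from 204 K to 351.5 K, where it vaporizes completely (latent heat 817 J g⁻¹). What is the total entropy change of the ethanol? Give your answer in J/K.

Warming step: ΔS₁ = m c ln(T_tr/T_i) = 61.8 × 2.4 × ln(351.5/204) = 80.7 J/K.
Phase change: ΔS₂ = +mL/T_tr = 61.8 × 817 / 351.5 = 143.6 J/K.
ΔS_total = (80.7) + (143.6) = 224 J/K.

ΔS = 224 J/K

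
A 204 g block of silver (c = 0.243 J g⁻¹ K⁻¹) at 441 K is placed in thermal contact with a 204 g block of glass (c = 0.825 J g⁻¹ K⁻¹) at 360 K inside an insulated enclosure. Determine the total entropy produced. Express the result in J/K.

Energy balance: T_f = (m₁c₁T₁ + m₂c₂T₂)/(m₁c₁ + m₂c₂) = 378.43 K.
ΔS₁ = m₁c₁ ln(T_f/T₁) = 49.572 × ln(378.43/441) = -7.5852 J/K.
ΔS₂ = m₂c₂ ln(T_f/T₂) = 168.3 × ln(378.43/360) = 8.4026 J/K.
ΔS_total = -7.5852 + 8.4026 = 0.817 J/K.

ΔS_total = 0.817 J/K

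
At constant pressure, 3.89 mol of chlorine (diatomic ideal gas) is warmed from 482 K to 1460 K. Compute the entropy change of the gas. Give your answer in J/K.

ΔS = 125 J/K

At constant pressure, ΔS = nC_p ln(T₂/T₁) with C_p = 7R/2 = 29.1 J mol⁻¹ K⁻¹.
ΔS = 3.89 × 29.1 × ln(1460/482) = 125 J/K.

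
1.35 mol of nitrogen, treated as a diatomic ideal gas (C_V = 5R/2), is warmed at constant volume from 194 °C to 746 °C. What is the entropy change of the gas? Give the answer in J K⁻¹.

In kelvin: T₁ = 467.15 K, T₂ = 1019.15 K. At constant volume, ΔS = nC_V ln(T₂/T₁) with C_V = 5R/2 = 20.79 J mol⁻¹ K⁻¹.
ΔS = 1.35 × 20.79 × ln(1019.15/467.15) = 21.9 J/K.

ΔS = 21.9 J/K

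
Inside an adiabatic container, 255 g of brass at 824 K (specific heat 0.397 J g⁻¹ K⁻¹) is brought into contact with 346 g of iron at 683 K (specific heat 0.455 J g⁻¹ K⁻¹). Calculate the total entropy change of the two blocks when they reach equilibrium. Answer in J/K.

ΔS_total = 1.1 J/K

Energy balance: T_f = (m₁c₁T₁ + m₂c₂T₂)/(m₁c₁ + m₂c₂) = 738.18 K.
ΔS₁ = m₁c₁ ln(T_f/T₁) = 101.235 × ln(738.18/824) = -11.13 J/K.
ΔS₂ = m₂c₂ ln(T_f/T₂) = 157.43 × ln(738.18/683) = 12.23 J/K.
ΔS_total = -11.13 + 12.23 = 1.1 J/K.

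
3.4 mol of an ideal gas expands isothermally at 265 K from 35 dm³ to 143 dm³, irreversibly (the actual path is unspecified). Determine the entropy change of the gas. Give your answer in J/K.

Entropy is a state function, so ΔS_gas depends only on the end states.
For an isothermal ideal gas ΔS_gas = nR ln(V₂/V₁) = 3.4 × 8.314 × ln(143/35) = 39.8 J/K.

ΔS_gas = 39.8 J/K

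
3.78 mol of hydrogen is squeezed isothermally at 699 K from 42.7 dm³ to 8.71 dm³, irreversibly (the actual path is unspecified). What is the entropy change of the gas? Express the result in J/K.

Entropy is a state function, so ΔS_gas depends only on the end states.
For an isothermal ideal gas ΔS_gas = nR ln(V₂/V₁) = 3.78 × 8.314 × ln(8.71/42.7) = -50 J/K.

ΔS_gas = -50 J/K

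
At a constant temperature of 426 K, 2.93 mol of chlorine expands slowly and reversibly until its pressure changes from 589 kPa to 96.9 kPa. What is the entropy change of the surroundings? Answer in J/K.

ΔS_surr = -44 J/K

For an isothermal ideal gas ΔS_gas = nR ln(P₁/P₂) = 2.93 × 8.314 × ln(589/96.9) = 44 J/K.
The process is reversible, so ΔS_surr = −ΔS_gas = -44 J/K and ΔS_universe = 0.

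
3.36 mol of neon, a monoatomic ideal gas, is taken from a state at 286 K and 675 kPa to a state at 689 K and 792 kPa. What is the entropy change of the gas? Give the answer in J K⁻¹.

ΔS = 56.9 J/K

ΔS = nC_p ln(T₂/T₁) − nR ln(P₂/P₁), with C_p = 5R/2 = 20.79 J mol⁻¹ K⁻¹ for a monoatomic ideal gas.
ΔS = 3.36 × [20.79 × ln(689/286) − 8.314 × ln(792/675)] = 56.9 J/K.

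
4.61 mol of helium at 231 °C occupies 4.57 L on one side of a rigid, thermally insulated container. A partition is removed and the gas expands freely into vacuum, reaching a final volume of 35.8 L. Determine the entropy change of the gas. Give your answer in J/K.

ΔS_gas = 78.9 J/K

For an ideal gas in free expansion Q = 0 and W = 0, so T is unchanged.
Entropy is a state function; using a reversible isothermal path, ΔS_gas = nR ln(V₂/V₁) = 4.61 × 8.314 × ln(35.8/4.57) = 78.9 J/K.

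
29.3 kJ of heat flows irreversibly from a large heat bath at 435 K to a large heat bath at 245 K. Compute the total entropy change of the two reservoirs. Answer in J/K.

ΔS_total = 52.2 J/K

ΔS_hot = −Q/T_H = −29300/435 = -67.36 J/K and ΔS_cold = +Q/T_C = 29300/245 = 119.6 J/K.
ΔS_total = -67.36 + 119.6 = 52.2 J/K, positive as the second law requires.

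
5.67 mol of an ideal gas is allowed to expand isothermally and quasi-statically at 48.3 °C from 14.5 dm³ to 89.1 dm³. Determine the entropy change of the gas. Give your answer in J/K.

For an isothermal ideal gas ΔS_gas = nR ln(V₂/V₁) = 5.67 × 8.314 × ln(89.1/14.5) = 85.6 J/K.

ΔS_gas = 85.6 J/K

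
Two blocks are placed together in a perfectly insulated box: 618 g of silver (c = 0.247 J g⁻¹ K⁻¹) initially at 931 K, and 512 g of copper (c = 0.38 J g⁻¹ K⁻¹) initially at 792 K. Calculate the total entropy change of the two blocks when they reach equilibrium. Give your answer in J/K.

Energy balance: T_f = (m₁c₁T₁ + m₂c₂T₂)/(m₁c₁ + m₂c₂) = 853.11 K.
ΔS₁ = m₁c₁ ln(T_f/T₁) = 152.646 × ln(853.11/931) = -13.34 J/K.
ΔS₂ = m₂c₂ ln(T_f/T₂) = 194.56 × ln(853.11/792) = 14.46 J/K.
ΔS_total = -13.34 + 14.46 = 1.12 J/K.

ΔS_total = 1.12 J/K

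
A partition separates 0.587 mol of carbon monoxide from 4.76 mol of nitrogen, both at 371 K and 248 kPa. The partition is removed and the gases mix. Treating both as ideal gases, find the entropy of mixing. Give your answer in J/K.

ΔS_mix = 15.4 J/K

Mole fractions: x_A = 0.587/5.35 = 0.11, x_B = 0.89.
ΔS_mix = −R(n_A ln x_A + n_B ln x_B) = −8.314 × (0.587 ln 0.11 + 4.76 ln 0.89) = 15.4 J/K.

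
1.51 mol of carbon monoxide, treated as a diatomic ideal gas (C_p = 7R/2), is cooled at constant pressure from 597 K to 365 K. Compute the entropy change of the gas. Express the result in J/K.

At constant pressure, ΔS = nC_p ln(T₂/T₁) with C_p = 7R/2 = 29.1 J mol⁻¹ K⁻¹.
ΔS = 1.51 × 29.1 × ln(365/597) = -21.6 J/K.

ΔS = -21.6 J/K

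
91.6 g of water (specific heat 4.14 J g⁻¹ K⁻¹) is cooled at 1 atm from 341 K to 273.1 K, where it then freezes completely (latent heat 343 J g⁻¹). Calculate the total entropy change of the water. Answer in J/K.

ΔS = -199 J/K

Cooling step: ΔS₁ = m c ln(T_tr/T_i) = 91.6 × 4.14 × ln(273.1/341) = -84.2 J/K.
Phase change: ΔS₂ = −mL/T_tr = −91.6 × 343 / 273.1 = -115 J/K.
ΔS_total = (-84.2) + (-115) = -199 J/K.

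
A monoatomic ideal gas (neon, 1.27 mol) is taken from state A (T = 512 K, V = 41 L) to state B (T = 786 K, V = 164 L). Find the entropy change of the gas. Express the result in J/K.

ΔS = 21.4 J/K

Entropy is a state function: ΔS = nC_V ln(T₂/T₁) + nR ln(V₂/V₁), with C_V = 3R/2 = 12.47 J mol⁻¹ K⁻¹ for a monoatomic ideal gas.
ΔS = 1.27 × [12.47 × ln(786/512) + 8.314 × ln(164/41)] = 21.4 J/K.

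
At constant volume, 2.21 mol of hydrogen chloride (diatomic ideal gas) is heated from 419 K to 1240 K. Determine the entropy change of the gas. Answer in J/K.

ΔS = 49.8 J/K

At constant volume, ΔS = nC_V ln(T₂/T₁) with C_V = 5R/2 = 20.79 J mol⁻¹ K⁻¹.
ΔS = 2.21 × 20.79 × ln(1240/419) = 49.8 J/K.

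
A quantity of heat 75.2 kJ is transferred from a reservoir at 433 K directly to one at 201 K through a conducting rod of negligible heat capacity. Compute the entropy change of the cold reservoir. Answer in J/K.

The cold reservoir gains heat Q, so ΔS_cold = +Q/T_C = 75200/201 = 374 J/K.

ΔS_cold = 374 J/K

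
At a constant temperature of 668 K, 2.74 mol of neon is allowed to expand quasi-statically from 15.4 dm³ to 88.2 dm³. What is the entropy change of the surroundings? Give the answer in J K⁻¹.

ΔS_surr = -39.8 J/K

For an isothermal ideal gas ΔS_gas = nR ln(V₂/V₁) = 2.74 × 8.314 × ln(88.2/15.4) = 39.8 J/K.
The process is reversible, so ΔS_surr = −ΔS_gas = -39.8 J/K and ΔS_universe = 0.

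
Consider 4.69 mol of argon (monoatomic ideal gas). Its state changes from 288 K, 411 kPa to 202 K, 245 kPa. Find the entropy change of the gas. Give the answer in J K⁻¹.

ΔS = -14.4 J/K

ΔS = nC_p ln(T₂/T₁) − nR ln(P₂/P₁), with C_p = 5R/2 = 20.79 J mol⁻¹ K⁻¹ for a monoatomic ideal gas.
ΔS = 4.69 × [20.79 × ln(202/288) − 8.314 × ln(245/411)] = -14.4 J/K.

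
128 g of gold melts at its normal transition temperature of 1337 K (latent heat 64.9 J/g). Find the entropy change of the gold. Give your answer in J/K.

ΔS = 6.21 J/K

Heat absorbed by the substance: Q = mL = 128 × 64.9 = 8307.2 J.
At constant T, ΔS = Q_rev/T = 8307.2 / 1337 = 6.21 J/K.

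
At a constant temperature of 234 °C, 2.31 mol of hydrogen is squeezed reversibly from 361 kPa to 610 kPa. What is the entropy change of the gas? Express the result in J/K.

For an isothermal ideal gas ΔS_gas = nR ln(P₁/P₂) = 2.31 × 8.314 × ln(361/610) = -10.1 J/K.

ΔS_gas = -10.1 J/K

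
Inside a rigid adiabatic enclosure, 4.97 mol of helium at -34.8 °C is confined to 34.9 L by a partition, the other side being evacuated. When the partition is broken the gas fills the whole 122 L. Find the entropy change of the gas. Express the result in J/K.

No heat is exchanged and no work is done, so the ideal-gas temperature stays constant.
Entropy is a state function; using a reversible isothermal path, ΔS_gas = nR ln(V₂/V₁) = 4.97 × 8.314 × ln(122/34.9) = 51.7 J/K.

ΔS_gas = 51.7 J/K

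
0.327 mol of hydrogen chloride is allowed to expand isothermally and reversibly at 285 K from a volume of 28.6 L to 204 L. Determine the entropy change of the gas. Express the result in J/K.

ΔS_gas = 5.34 J/K

For an isothermal ideal gas ΔS_gas = nR ln(V₂/V₁) = 0.327 × 8.314 × ln(204/28.6) = 5.34 J/K.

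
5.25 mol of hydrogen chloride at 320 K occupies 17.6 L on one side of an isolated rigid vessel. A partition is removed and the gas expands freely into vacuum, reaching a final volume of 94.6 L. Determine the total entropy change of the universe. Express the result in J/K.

No heat is exchanged and no work is done, so the ideal-gas temperature stays constant.
Entropy is a state function; using a reversible isothermal path, ΔS_gas = nR ln(V₂/V₁) = 5.25 × 8.314 × ln(94.6/17.6) = 73.4 J/K.
The insulated surroundings exchange no heat, so ΔS_surr = 0 and ΔS_universe = ΔS_gas.

ΔS_universe = 73.4 J/K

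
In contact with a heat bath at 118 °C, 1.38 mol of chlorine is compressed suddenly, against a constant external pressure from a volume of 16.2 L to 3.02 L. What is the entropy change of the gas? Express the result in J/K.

ΔS_gas = -19.3 J/K

Entropy is a state function, so ΔS_gas depends only on the end states.
For an isothermal ideal gas ΔS_gas = nR ln(V₂/V₁) = 1.38 × 8.314 × ln(3.02/16.2) = -19.3 J/K.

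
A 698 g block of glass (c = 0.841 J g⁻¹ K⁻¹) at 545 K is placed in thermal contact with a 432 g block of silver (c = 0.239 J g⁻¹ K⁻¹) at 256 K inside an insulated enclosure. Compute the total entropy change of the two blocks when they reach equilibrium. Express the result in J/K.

ΔS_total = 21 J/K

Energy balance: T_f = (m₁c₁T₁ + m₂c₂T₂)/(m₁c₁ + m₂c₂) = 501.77 K.
ΔS₁ = m₁c₁ ln(T_f/T₁) = 587.018 × ln(501.77/545) = -48.51 J/K.
ΔS₂ = m₂c₂ ln(T_f/T₂) = 103.248 × ln(501.77/256) = 69.48 J/K.
ΔS_total = -48.51 + 69.48 = 21 J/K.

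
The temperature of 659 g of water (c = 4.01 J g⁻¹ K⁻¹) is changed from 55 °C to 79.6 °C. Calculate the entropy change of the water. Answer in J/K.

In kelvin: T₁ = 328.15 K, T₂ = 352.75 K. ΔS = ∫dQ_rev/T = m c ln(T₂/T₁) = 659 × 4.01 × ln(352.75/328.15) = 191 J/K.

ΔS = 191 J/K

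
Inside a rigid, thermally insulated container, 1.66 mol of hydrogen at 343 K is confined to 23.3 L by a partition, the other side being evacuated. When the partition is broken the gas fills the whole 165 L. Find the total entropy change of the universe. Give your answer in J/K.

For an ideal gas in free expansion Q = 0 and W = 0, so T is unchanged.
Entropy is a state function; using a reversible isothermal path, ΔS_gas = nR ln(V₂/V₁) = 1.66 × 8.314 × ln(165/23.3) = 27 J/K.
The insulated surroundings exchange no heat, so ΔS_surr = 0 and ΔS_universe = ΔS_gas.

ΔS_universe = 27 J/K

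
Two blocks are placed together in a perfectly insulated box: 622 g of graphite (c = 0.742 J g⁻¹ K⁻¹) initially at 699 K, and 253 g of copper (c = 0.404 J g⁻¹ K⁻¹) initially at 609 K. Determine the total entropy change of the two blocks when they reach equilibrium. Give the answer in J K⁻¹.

ΔS_total = 0.772 J/K

Energy balance: T_f = (m₁c₁T₁ + m₂c₂T₂)/(m₁c₁ + m₂c₂) = 682.68 K.
ΔS₁ = m₁c₁ ln(T_f/T₁) = 461.524 × ln(682.68/699) = -10.902 J/K.
ΔS₂ = m₂c₂ ln(T_f/T₂) = 102.212 × ln(682.68/609) = 11.674 J/K.
ΔS_total = -10.902 + 11.674 = 0.772 J/K.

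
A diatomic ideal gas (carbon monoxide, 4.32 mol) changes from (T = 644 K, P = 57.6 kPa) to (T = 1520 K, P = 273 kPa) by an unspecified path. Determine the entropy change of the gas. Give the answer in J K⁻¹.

ΔS = 52.1 J/K

ΔS = nC_p ln(T₂/T₁) − nR ln(P₂/P₁), with C_p = 7R/2 = 29.1 J mol⁻¹ K⁻¹ for a diatomic ideal gas.
ΔS = 4.32 × [29.1 × ln(1520/644) − 8.314 × ln(273/57.6)] = 52.1 J/K.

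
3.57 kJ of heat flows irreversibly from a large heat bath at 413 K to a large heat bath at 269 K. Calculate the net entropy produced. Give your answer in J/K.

ΔS_total = 4.63 J/K

ΔS_hot = −Q/T_H = −3570/413 = -8.644 J/K and ΔS_cold = +Q/T_C = 3570/269 = 13.27 J/K.
ΔS_total = -8.644 + 13.27 = 4.63 J/K, positive as the second law requires.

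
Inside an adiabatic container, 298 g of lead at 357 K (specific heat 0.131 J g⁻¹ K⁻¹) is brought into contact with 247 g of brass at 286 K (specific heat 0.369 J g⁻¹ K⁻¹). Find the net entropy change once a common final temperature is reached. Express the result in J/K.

Energy balance: T_f = (m₁c₁T₁ + m₂c₂T₂)/(m₁c₁ + m₂c₂) = 307.29 K.
ΔS₁ = m₁c₁ ln(T_f/T₁) = 39.038 × ln(307.29/357) = -5.853 J/K.
ΔS₂ = m₂c₂ ln(T_f/T₂) = 91.143 × ln(307.29/286) = 6.544 J/K.
ΔS_total = -5.853 + 6.544 = 0.691 J/K.

ΔS_total = 0.691 J/K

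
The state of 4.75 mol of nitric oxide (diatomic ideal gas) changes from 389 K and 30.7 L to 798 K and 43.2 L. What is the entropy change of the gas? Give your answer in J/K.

Entropy is a state function: ΔS = nC_V ln(T₂/T₁) + nR ln(V₂/V₁), with C_V = 5R/2 = 20.79 J mol⁻¹ K⁻¹ for a diatomic ideal gas.
ΔS = 4.75 × [20.79 × ln(798/389) + 8.314 × ln(43.2/30.7)] = 84.4 J/K.

ΔS = 84.4 J/K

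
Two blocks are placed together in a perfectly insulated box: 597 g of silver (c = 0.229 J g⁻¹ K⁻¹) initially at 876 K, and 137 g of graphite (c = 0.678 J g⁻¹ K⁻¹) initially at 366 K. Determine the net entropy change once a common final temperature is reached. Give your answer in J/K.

Energy balance: T_f = (m₁c₁T₁ + m₂c₂T₂)/(m₁c₁ + m₂c₂) = 669.68 K.
ΔS₁ = m₁c₁ ln(T_f/T₁) = 136.713 × ln(669.68/876) = -36.72 J/K.
ΔS₂ = m₂c₂ ln(T_f/T₂) = 92.886 × ln(669.68/366) = 56.12 J/K.
ΔS_total = -36.72 + 56.12 = 19.4 J/K.

ΔS_total = 19.4 J/K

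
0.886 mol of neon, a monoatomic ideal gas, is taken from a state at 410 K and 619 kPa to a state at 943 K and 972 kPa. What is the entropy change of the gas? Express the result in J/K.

ΔS = nC_p ln(T₂/T₁) − nR ln(P₂/P₁), with C_p = 5R/2 = 20.79 J mol⁻¹ K⁻¹ for a monoatomic ideal gas.
ΔS = 0.886 × [20.79 × ln(943/410) − 8.314 × ln(972/619)] = 12 J/K.

ΔS = 12 J/K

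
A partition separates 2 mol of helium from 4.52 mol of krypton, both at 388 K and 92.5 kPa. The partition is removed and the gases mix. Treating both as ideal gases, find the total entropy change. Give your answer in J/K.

ΔS_mix = 33.4 J/K

Mole fractions: x_A = 2/6.52 = 0.307, x_B = 0.693.
ΔS_mix = −R(n_A ln x_A + n_B ln x_B) = −8.314 × (2 ln 0.307 + 4.52 ln 0.693) = 33.4 J/K.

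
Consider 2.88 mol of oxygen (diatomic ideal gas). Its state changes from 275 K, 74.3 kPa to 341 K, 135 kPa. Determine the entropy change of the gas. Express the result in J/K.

ΔS = nC_p ln(T₂/T₁) − nR ln(P₂/P₁), with C_p = 7R/2 = 29.1 J mol⁻¹ K⁻¹ for a diatomic ideal gas.
ΔS = 2.88 × [29.1 × ln(341/275) − 8.314 × ln(135/74.3)] = 3.73 J/K.

ΔS = 3.73 J/K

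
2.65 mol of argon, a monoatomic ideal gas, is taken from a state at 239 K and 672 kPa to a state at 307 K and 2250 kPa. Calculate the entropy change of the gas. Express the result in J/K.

ΔS = nC_p ln(T₂/T₁) − nR ln(P₂/P₁), with C_p = 5R/2 = 20.79 J mol⁻¹ K⁻¹ for a monoatomic ideal gas.
ΔS = 2.65 × [20.79 × ln(307/239) − 8.314 × ln(2250/672)] = -12.8 J/K.

ΔS = -12.8 J/K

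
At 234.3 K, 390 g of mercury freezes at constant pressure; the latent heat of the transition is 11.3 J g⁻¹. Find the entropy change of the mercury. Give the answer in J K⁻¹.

Heat released by the substance: Q = −mL = −390 × 11.3 = −4407 J.
At constant T, ΔS = Q_rev/T = −4407 / 234.3 = -18.8 J/K.

ΔS = -18.8 J/K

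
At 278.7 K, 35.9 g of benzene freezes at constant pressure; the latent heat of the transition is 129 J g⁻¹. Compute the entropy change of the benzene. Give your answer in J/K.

Heat released by the substance: Q = −mL = −35.9 × 129 = −4631.1 J.
At constant T, ΔS = Q_rev/T = −4631.1 / 278.7 = -16.6 J/K.

ΔS = -16.6 J/K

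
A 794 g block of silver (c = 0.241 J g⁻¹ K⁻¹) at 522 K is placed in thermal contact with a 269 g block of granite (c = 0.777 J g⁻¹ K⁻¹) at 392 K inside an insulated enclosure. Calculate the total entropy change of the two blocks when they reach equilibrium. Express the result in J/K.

ΔS_total = 4.1 J/K

Energy balance: T_f = (m₁c₁T₁ + m₂c₂T₂)/(m₁c₁ + m₂c₂) = 454.13 K.
ΔS₁ = m₁c₁ ln(T_f/T₁) = 191.354 × ln(454.13/522) = -26.65 J/K.
ΔS₂ = m₂c₂ ln(T_f/T₂) = 209.013 × ln(454.13/392) = 30.75 J/K.
ΔS_total = -26.65 + 30.75 = 4.1 J/K.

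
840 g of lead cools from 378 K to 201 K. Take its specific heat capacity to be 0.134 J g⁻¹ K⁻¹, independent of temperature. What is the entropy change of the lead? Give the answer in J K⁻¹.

ΔS = ∫dQ_rev/T = m c ln(T₂/T₁) = 840 × 0.134 × ln(201/378) = -71.1 J/K.

ΔS = -71.1 J/K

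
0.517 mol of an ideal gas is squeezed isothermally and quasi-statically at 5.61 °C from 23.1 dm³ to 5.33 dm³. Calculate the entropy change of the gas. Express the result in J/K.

For an isothermal ideal gas ΔS_gas = nR ln(V₂/V₁) = 0.517 × 8.314 × ln(5.33/23.1) = -6.3 J/K.

ΔS_gas = -6.3 J/K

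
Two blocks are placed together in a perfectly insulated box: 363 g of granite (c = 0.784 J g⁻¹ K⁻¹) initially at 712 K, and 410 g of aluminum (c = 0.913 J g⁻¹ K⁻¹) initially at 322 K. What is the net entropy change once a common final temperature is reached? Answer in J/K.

ΔS_total = 51.4 J/K

Energy balance: T_f = (m₁c₁T₁ + m₂c₂T₂)/(m₁c₁ + m₂c₂) = 490.44 K.
ΔS₁ = m₁c₁ ln(T_f/T₁) = 284.592 × ln(490.44/712) = -106.1 J/K.
ΔS₂ = m₂c₂ ln(T_f/T₂) = 374.33 × ln(490.44/322) = 157.5 J/K.
ΔS_total = -106.1 + 157.5 = 51.4 J/K.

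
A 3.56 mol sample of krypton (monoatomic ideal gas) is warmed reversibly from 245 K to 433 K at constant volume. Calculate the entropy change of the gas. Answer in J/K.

At constant volume, ΔS = nC_V ln(T₂/T₁) with C_V = 3R/2 = 12.47 J mol⁻¹ K⁻¹.
ΔS = 3.56 × 12.47 × ln(433/245) = 25.3 J/K.

ΔS = 25.3 J/K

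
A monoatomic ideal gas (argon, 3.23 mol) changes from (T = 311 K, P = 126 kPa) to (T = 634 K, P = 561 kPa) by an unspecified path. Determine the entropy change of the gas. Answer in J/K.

ΔS = 7.71 J/K

ΔS = nC_p ln(T₂/T₁) − nR ln(P₂/P₁), with C_p = 5R/2 = 20.79 J mol⁻¹ K⁻¹ for a monoatomic ideal gas.
ΔS = 3.23 × [20.79 × ln(634/311) − 8.314 × ln(561/126)] = 7.71 J/K.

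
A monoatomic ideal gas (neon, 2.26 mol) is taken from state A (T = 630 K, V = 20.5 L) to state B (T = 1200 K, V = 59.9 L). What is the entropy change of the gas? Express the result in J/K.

ΔS = 38.3 J/K

Entropy is a state function: ΔS = nC_V ln(T₂/T₁) + nR ln(V₂/V₁), with C_V = 3R/2 = 12.47 J mol⁻¹ K⁻¹ for a monoatomic ideal gas.
ΔS = 2.26 × [12.47 × ln(1200/630) + 8.314 × ln(59.9/20.5)] = 38.3 J/K.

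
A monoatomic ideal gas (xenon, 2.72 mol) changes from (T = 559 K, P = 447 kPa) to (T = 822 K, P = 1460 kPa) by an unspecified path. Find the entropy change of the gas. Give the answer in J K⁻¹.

ΔS = nC_p ln(T₂/T₁) − nR ln(P₂/P₁), with C_p = 5R/2 = 20.79 J mol⁻¹ K⁻¹ for a monoatomic ideal gas.
ΔS = 2.72 × [20.79 × ln(822/559) − 8.314 × ln(1460/447)] = -4.97 J/K.

ΔS = -4.97 J/K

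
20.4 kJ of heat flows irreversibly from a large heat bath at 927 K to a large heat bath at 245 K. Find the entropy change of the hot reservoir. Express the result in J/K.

The hot reservoir loses heat Q, so ΔS_hot = −Q/T_H = −20400/927 = -22 J/K.

ΔS_hot = -22 J/K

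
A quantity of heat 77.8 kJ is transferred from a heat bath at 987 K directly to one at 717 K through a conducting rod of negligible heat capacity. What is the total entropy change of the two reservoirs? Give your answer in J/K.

ΔS_total = 29.7 J/K

ΔS_hot = −Q/T_H = −77800/987 = -78.82 J/K and ΔS_cold = +Q/T_C = 77800/717 = 108.5 J/K.
ΔS_total = -78.82 + 108.5 = 29.7 J/K, positive as the second law requires.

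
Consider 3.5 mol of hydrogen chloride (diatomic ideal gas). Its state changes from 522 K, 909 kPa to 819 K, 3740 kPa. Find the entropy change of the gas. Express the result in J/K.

ΔS = nC_p ln(T₂/T₁) − nR ln(P₂/P₁), with C_p = 7R/2 = 29.1 J mol⁻¹ K⁻¹ for a diatomic ideal gas.
ΔS = 3.5 × [29.1 × ln(819/522) − 8.314 × ln(3740/909)] = 4.71 J/K.

ΔS = 4.71 J/K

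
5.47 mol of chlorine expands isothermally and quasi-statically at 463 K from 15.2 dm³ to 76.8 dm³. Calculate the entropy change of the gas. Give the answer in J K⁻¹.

For an isothermal ideal gas ΔS_gas = nR ln(V₂/V₁) = 5.47 × 8.314 × ln(76.8/15.2) = 73.7 J/K.

ΔS_gas = 73.7 J/K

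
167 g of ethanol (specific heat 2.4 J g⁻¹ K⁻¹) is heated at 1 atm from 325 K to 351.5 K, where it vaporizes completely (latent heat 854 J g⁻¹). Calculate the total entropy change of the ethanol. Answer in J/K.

Warming step: ΔS₁ = m c ln(T_tr/T_i) = 167 × 2.4 × ln(351.5/325) = 31.42 J/K.
Phase change: ΔS₂ = +mL/T_tr = 167 × 854 / 351.5 = 405.7 J/K.
ΔS_total = (31.42) + (405.7) = 437 J/K.

ΔS = 437 J/K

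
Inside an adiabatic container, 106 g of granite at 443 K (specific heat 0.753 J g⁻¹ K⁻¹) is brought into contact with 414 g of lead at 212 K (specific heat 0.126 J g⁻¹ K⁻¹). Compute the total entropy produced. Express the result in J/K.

Energy balance: T_f = (m₁c₁T₁ + m₂c₂T₂)/(m₁c₁ + m₂c₂) = 351.7 K.
ΔS₁ = m₁c₁ ln(T_f/T₁) = 79.818 × ln(351.7/443) = -18.421 J/K.
ΔS₂ = m₂c₂ ln(T_f/T₂) = 52.164 × ln(351.7/212) = 26.405 J/K.
ΔS_total = -18.421 + 26.405 = 7.98 J/K.

ΔS_total = 7.98 J/K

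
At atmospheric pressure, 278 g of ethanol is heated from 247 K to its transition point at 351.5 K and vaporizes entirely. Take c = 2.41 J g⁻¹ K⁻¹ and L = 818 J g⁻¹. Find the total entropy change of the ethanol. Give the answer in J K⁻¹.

Warming step: ΔS₁ = m c ln(T_tr/T_i) = 278 × 2.41 × ln(351.5/247) = 236.4 J/K.
Phase change: ΔS₂ = +mL/T_tr = 278 × 818 / 351.5 = 647 J/K.
ΔS_total = (236.4) + (647) = 883 J/K.

ΔS = 883 J/K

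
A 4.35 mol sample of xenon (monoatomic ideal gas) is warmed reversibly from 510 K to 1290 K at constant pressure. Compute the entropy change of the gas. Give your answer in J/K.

ΔS = 83.9 J/K

At constant pressure, ΔS = nC_p ln(T₂/T₁) with C_p = 5R/2 = 20.79 J mol⁻¹ K⁻¹.
ΔS = 4.35 × 20.79 × ln(1290/510) = 83.9 J/K.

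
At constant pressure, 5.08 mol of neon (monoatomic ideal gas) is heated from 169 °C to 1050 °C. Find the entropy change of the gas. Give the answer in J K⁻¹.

In kelvin: T₁ = 442.15 K, T₂ = 1323.15 K. At constant pressure, ΔS = nC_p ln(T₂/T₁) with C_p = 5R/2 = 20.79 J mol⁻¹ K⁻¹.
ΔS = 5.08 × 20.79 × ln(1323.15/442.15) = 116 J/K.

ΔS = 116 J/K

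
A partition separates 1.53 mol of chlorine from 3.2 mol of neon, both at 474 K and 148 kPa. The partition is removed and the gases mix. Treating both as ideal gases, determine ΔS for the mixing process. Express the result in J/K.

Mole fractions: x_A = 1.53/4.73 = 0.323, x_B = 0.677.
ΔS_mix = −R(n_A ln x_A + n_B ln x_B) = −8.314 × (1.53 ln 0.323 + 3.2 ln 0.677) = 24.8 J/K.

ΔS_mix = 24.8 J/K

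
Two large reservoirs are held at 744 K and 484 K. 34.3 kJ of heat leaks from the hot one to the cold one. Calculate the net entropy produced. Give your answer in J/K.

ΔS_total = 24.8 J/K

ΔS_hot = −Q/T_H = −34300/744 = -46.1 J/K and ΔS_cold = +Q/T_C = 34300/484 = 70.87 J/K.
ΔS_total = -46.1 + 70.87 = 24.8 J/K, positive as the second law requires.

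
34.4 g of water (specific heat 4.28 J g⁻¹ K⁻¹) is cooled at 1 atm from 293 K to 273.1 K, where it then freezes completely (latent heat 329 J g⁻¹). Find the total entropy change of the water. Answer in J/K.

Cooling step: ΔS₁ = m c ln(T_tr/T_i) = 34.4 × 4.28 × ln(273.1/293) = -10.36 J/K.
Phase change: ΔS₂ = −mL/T_tr = −34.4 × 329 / 273.1 = -41.44 J/K.
ΔS_total = (-10.36) + (-41.44) = -51.8 J/K.

ΔS = -51.8 J/K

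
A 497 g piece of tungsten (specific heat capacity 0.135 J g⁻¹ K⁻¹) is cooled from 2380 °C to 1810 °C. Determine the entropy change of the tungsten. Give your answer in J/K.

ΔS = -16.2 J/K

In kelvin: T₁ = 2653.15 K, T₂ = 2083.15 K. ΔS = ∫dQ_rev/T = m c ln(T₂/T₁) = 497 × 0.135 × ln(2083.15/2653.15) = -16.2 J/K.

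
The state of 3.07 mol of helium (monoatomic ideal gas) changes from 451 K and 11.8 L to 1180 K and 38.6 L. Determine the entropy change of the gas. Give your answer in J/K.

Entropy is a state function: ΔS = nC_V ln(T₂/T₁) + nR ln(V₂/V₁), with C_V = 3R/2 = 12.47 J mol⁻¹ K⁻¹ for a monoatomic ideal gas.
ΔS = 3.07 × [12.47 × ln(1180/451) + 8.314 × ln(38.6/11.8)] = 67.1 J/K.

ΔS = 67.1 J/K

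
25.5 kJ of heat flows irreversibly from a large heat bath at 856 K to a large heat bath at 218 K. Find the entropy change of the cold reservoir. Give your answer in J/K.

ΔS_cold = 117 J/K

The cold reservoir gains heat Q, so ΔS_cold = +Q/T_C = 25500/218 = 117 J/K.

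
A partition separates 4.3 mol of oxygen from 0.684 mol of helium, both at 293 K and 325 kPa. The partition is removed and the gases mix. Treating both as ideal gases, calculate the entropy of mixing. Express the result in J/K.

Mole fractions: x_A = 4.3/4.98 = 0.863, x_B = 0.137.
ΔS_mix = −R(n_A ln x_A + n_B ln x_B) = −8.314 × (4.3 ln 0.863 + 0.684 ln 0.137) = 16.6 J/K.

ΔS_mix = 16.6 J/K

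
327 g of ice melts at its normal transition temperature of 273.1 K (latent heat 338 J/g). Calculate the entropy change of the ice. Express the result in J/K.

Heat absorbed by the substance: Q = mL = 327 × 338 = 110526 J.
At constant T, ΔS = Q_rev/T = 110526 / 273.1 = 405 J/K.

ΔS = 405 J/K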